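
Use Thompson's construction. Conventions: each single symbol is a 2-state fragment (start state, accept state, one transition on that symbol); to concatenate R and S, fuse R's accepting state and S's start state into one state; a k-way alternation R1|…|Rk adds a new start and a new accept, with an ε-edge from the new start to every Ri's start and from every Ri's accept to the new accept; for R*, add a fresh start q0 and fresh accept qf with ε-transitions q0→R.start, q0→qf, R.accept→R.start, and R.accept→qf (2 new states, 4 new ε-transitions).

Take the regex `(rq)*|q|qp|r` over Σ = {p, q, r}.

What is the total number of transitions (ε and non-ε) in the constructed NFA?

18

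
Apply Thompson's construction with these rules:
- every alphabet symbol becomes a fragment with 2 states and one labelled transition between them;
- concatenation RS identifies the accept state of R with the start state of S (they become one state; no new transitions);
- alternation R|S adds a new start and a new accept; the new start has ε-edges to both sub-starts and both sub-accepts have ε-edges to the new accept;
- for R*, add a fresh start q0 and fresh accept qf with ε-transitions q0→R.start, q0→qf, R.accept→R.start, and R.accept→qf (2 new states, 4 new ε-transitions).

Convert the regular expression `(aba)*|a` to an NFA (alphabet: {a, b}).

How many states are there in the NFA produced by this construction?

10

Bottom-up over the parse tree:
Each of the 4 symbol leaves contributes a 2-state fragment.
  aba = 4 states
  (aba)* = 6 states
  (aba)*|a = 10 states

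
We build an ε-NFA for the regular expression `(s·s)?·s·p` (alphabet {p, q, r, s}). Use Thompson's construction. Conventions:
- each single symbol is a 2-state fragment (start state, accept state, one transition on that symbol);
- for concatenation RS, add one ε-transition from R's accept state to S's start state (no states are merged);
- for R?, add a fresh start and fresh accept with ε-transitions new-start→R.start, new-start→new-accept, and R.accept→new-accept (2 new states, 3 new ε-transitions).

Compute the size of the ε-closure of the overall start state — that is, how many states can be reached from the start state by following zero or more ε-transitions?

4

Work bottom-up. For each fragment F, track |ε-closure(F.start)| and whether F's accept lies in that closure (i.e. whether F accepts ε). A single-symbol fragment has closure size 1 and does not accept ε.
  s·s → same as the first factor's closure: |ε-closure| = 1
  (s·s)? → |ε-closure| = 1 (new start) + 1 (body) + 1 (new accept, via ε) = 3
  (s·s)?·s·p → |ε-closure| = 3 + 1 = 4 (closure spills across the concat boundary because the left factor accepts ε)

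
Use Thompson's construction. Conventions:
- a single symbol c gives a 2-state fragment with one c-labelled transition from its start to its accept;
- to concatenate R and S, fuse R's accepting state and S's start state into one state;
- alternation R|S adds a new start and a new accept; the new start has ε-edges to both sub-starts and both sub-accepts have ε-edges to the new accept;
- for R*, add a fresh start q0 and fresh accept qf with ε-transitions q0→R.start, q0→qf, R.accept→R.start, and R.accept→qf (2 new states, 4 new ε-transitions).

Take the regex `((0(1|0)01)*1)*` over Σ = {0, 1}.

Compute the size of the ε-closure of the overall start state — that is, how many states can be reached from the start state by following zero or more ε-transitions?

5

Compute the ε-closure size of each fragment's start state recursively; a symbol fragment's start has no outgoing ε-edge, so its closure is just itself (size 1).
  1|0 : new start ε-reaches every alternative's start; none of them accept ε, so the new accept is not reached: C = 1 + 1 + 1 = 3
  0(1|0)01 : same as the first factor's closure: C = 1
  (0(1|0)01)* : C = 1 (new start) + 1 (body) + 1 (new accept) = 3
  (0(1|0)01)*1 : C = 3 + (1−1) = 3 (closure spills across the concat boundary because the left factor accepts ε)
  ((0(1|0)01)*1)* : the star's fresh start ε-reaches both the body's start and the fresh accept: C = 2 + 3 = 5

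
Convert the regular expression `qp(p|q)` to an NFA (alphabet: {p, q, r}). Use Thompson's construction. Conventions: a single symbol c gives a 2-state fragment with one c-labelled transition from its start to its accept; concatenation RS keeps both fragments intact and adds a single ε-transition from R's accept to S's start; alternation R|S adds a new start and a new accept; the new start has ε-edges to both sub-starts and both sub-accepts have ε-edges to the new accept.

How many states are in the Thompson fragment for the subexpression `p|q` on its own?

6

Fragment for `p|q`:
Each of the 2 symbol leaves contributes a 2-state fragment.
  p|q = 6 states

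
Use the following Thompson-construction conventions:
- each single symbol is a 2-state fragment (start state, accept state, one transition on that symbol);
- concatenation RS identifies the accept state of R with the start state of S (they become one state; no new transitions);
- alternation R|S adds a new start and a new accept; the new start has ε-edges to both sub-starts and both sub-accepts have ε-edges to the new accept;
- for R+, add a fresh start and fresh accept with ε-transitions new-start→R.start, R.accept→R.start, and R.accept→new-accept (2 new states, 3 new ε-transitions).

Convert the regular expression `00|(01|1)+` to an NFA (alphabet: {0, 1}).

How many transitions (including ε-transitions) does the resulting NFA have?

16

Per subexpression:
Each of the 5 symbol leaves contributes 1 transition (1 symbol, 0 ε).
  00 : 2 transitions (2 symbol, 0 ε)
  01 : 2 transitions (2 symbol, 0 ε)
  01|1 : 7 transitions (3 symbol, 4 ε)
  (01|1)+ : 10 transitions (3 symbol, 7 ε)
  00|(01|1)+ : 16 transitions (5 symbol, 11 ε)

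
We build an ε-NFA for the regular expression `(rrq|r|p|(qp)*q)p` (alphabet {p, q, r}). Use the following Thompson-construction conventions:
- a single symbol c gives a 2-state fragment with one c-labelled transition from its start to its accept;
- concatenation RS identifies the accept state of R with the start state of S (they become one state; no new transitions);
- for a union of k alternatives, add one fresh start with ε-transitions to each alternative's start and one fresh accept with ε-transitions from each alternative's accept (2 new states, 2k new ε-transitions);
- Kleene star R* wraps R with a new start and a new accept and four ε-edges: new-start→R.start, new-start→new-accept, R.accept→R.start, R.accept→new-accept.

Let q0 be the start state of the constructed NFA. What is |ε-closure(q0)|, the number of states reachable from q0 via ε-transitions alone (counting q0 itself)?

7

Work bottom-up. For each fragment F, track |ε-closure(F.start)| and whether F's accept lies in that closure (i.e. whether F accepts ε). A single-symbol fragment has closure size 1 and does not accept ε.
  rrq → |closure| equals the left operand's closure size = 1 (its accept is not ε-reachable, so the closure stops there)
  qp → same as the first factor's closure: |closure| = 1
  (qp)* → new start has ε-edges to the inner start and to the new accept, so |closure| = 2 + 1 = 3
  (qp)*q → |closure| = 3 + (1−1) = 3 (closure spills across the concat boundary because the left factor accepts ε)
  rrq|r|p|(qp)*q → new start ε-reaches every alternative's start; none of them accept ε, so the new accept is not reached: |closure| = 1 + 1 + 1 + 1 + 3 = 7
  (rrq|r|p|(qp)*q)p → |closure| equals the left operand's closure size = 7 (its accept is not ε-reachable, so the closure stops there)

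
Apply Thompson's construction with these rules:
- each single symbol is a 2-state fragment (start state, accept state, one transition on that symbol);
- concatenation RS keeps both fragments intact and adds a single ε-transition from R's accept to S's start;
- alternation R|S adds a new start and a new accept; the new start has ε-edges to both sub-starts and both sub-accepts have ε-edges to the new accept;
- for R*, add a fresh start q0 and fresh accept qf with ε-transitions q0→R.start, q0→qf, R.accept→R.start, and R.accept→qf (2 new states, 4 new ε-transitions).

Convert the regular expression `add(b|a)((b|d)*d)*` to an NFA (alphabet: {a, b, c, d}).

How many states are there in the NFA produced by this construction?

24

Per subexpression:
Each of the 8 symbol leaves contributes a 2-state fragment.
  b|a — 6 states
  b|d — 6 states
  (b|d)* — 8 states
  (b|d)*d — 10 states
  ((b|d)*d)* — 12 states
  add(b|a)((b|d)*d)* — 24 states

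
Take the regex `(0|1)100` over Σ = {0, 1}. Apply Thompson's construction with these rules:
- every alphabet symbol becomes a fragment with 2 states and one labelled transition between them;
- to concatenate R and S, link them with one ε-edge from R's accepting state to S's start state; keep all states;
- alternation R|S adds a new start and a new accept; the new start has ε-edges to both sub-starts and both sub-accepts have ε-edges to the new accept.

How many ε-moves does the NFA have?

7

Recursing over subexpressions:
Each of the 5 symbol leaves contributes 0 ε-transitions.
  0|1 = 4 ε-transitions
  (0|1)100 = 7 ε-transitions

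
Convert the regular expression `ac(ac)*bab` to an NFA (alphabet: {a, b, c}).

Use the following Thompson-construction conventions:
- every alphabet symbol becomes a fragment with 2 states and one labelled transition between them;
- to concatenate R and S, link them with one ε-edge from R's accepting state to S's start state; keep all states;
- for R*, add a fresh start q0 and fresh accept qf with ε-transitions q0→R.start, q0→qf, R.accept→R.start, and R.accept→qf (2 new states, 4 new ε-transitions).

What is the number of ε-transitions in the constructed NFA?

10

Bottom-up over the parse tree:
Each of the 7 symbol leaves contributes 0 ε-transitions.
  ac : 1 ε-transition
  (ac)* : 5 ε-transitions
  ac(ac)*bab : 10 ε-transitions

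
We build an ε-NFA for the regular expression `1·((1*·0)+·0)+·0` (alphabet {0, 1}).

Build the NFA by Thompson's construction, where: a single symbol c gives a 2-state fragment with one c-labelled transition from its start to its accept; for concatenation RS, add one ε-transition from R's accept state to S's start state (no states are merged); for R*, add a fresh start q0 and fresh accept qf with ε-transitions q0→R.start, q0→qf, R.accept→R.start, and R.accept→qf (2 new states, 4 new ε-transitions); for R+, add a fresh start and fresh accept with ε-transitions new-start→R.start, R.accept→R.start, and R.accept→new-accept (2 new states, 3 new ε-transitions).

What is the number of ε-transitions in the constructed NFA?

Bottom-up over the parse tree:
Each of the 5 symbol leaves contributes 0 ε-transitions.
  1* : 4 ε-transitions
  1*·0 : 5 ε-transitions
  (1*·0)+ : 8 ε-transitions
  (1*·0)+·0 : 9 ε-transitions
  ((1*·0)+·0)+ : 12 ε-transitions
  1·((1*·0)+·0)+·0 : 14 ε-transitions

14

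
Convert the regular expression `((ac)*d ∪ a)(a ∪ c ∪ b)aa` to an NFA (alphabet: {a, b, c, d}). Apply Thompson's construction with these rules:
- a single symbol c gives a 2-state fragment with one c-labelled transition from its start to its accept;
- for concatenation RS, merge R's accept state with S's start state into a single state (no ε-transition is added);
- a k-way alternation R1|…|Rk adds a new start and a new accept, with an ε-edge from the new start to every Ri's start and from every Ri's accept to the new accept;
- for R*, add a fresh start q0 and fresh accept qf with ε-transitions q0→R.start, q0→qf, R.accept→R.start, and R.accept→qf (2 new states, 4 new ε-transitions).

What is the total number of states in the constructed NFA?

Per subexpression:
Each of the 9 symbol leaves contributes a 2-state fragment.
  ac = 3 states
  (ac)* = 5 states
  (ac)*d = 6 states
  (ac)*d ∪ a = 10 states
  a ∪ c ∪ b = 8 states
  ((ac)*d ∪ a)(a ∪ c ∪ b)aa = 19 states

19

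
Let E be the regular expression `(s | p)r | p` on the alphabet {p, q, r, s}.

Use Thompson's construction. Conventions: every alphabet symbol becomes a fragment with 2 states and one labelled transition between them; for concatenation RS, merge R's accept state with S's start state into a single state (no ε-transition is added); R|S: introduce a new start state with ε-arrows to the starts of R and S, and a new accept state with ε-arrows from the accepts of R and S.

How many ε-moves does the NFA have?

8

Per subexpression:
Each of the 4 symbol leaves contributes 0 ε-transitions.
  s | p : 4 ε-transitions
  (s | p)r : 4 ε-transitions
  (s | p)r | p : 8 ε-transitions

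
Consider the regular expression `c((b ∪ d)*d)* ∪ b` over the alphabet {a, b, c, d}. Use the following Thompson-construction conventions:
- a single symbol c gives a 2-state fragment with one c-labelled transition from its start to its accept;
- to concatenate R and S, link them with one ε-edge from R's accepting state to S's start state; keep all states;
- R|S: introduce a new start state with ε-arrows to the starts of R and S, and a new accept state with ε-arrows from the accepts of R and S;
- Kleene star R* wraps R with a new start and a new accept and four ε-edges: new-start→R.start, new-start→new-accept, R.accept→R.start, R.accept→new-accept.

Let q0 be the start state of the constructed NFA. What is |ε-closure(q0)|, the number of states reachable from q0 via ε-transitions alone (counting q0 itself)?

3

Compute the ε-closure size of each fragment's start state recursively; a symbol fragment's start has no outgoing ε-edge, so its closure is just itself (size 1).
  b ∪ d : new start ε-reaches every alternative's start; none of them accept ε, so the new accept is not reached: C = 1 + 1 + 1 = 3
  (b ∪ d)* : new start has ε-edges to the inner start and to the new accept, so C = 2 + 3 = 5
  (b ∪ d)*d : the left operand accepts ε, so the closure extends into the next operand (via the concat ε-link); C = 5 + 1 = 6
  ((b ∪ d)*d)* : C = 1 (new start) + 6 (body) + 1 (new accept) = 8
  c((b ∪ d)*d)* : C equals the left operand's closure size = 1 (its accept is not ε-reachable, so the closure stops there)
  c((b ∪ d)*d)* ∪ b : C = 1 + 1 + 1 = 3 (the new accept is not ε-reachable since no branch accepts ε)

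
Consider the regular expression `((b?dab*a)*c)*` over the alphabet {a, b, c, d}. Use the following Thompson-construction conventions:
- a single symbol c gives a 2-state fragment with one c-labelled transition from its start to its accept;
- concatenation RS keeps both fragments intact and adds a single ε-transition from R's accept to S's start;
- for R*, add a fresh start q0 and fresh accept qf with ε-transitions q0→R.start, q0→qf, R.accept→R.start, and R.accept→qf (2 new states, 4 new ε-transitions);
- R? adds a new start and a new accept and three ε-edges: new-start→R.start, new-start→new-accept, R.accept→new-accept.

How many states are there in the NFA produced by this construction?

20

Building bottom-up:
Each of the 6 symbol leaves contributes a 2-state fragment.
  b? = 4 states
  b* = 4 states
  b?dab*a = 14 states
  (b?dab*a)* = 16 states
  (b?dab*a)*c = 18 states
  ((b?dab*a)*c)* = 20 states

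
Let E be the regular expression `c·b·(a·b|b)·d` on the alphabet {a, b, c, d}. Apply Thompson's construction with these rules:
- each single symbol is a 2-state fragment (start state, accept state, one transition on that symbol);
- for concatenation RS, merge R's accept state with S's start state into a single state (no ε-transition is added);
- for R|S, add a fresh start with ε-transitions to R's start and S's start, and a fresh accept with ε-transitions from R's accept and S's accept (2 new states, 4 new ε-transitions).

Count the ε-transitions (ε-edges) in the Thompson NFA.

4

Recursing over subexpressions:
Each of the 6 symbol leaves contributes 0 ε-transitions.
  a·b = 0 ε-transitions
  a·b|b = 4 ε-transitions
  c·b·(a·b|b)·d = 4 ε-transitions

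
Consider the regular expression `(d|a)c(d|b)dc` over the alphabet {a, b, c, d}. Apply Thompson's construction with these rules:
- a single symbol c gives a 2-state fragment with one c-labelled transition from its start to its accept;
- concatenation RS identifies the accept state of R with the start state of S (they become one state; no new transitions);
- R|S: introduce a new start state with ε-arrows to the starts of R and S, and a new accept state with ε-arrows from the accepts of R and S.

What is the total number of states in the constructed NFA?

Building bottom-up:
Each of the 7 symbol leaves contributes a 2-state fragment.
  d|a : 6 states
  d|b : 6 states
  (d|a)c(d|b)dc : 14 states

14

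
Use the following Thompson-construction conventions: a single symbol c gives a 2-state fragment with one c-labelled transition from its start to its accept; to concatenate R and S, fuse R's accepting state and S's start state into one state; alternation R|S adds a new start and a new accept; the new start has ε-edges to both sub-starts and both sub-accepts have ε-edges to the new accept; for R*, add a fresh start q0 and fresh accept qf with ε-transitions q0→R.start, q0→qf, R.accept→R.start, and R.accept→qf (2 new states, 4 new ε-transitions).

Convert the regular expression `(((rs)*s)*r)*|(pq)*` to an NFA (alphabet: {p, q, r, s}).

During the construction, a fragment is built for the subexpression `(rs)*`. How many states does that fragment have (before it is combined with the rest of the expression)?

5

Fragment for `(rs)*`:
Each of the 2 symbol leaves contributes a 2-state fragment.
  rs → 3 states
  (rs)* → 5 states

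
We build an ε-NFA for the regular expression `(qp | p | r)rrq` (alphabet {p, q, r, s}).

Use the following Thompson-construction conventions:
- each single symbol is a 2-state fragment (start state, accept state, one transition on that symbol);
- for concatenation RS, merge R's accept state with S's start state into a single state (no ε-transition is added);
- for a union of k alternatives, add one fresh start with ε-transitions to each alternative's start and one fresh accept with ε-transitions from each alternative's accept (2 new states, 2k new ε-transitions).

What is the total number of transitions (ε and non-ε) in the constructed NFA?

13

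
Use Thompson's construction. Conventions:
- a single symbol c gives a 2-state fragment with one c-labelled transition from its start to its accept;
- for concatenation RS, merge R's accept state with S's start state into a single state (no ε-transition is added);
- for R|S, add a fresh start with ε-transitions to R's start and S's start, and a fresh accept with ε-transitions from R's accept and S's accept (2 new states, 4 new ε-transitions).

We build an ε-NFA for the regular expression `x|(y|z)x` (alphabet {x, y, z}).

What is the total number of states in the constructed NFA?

Per subexpression:
Each of the 4 symbol leaves contributes a 2-state fragment.
  y|z — 6 states
  (y|z)x — 7 states
  x|(y|z)x — 11 states

11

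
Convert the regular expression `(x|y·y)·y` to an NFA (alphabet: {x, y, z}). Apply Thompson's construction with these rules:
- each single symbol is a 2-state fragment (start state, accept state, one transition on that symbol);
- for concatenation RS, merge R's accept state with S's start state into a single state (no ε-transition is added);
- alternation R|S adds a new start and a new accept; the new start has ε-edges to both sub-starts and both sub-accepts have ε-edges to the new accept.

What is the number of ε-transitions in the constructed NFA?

4

By structural recursion:
Each of the 4 symbol leaves contributes 0 ε-transitions.
  y·y = 0 ε-transitions
  x|y·y = 4 ε-transitions
  (x|y·y)·y = 4 ε-transitions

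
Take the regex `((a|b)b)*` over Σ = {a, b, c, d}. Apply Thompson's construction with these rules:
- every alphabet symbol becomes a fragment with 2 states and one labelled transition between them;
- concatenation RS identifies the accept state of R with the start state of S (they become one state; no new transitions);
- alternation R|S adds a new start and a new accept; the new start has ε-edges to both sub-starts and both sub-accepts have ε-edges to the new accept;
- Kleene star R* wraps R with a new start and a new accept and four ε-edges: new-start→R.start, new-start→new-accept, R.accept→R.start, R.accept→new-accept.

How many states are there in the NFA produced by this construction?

By structural recursion:
Each of the 3 symbol leaves contributes a 2-state fragment.
  a|b : 6 states
  (a|b)b : 7 states
  ((a|b)b)* : 9 states

9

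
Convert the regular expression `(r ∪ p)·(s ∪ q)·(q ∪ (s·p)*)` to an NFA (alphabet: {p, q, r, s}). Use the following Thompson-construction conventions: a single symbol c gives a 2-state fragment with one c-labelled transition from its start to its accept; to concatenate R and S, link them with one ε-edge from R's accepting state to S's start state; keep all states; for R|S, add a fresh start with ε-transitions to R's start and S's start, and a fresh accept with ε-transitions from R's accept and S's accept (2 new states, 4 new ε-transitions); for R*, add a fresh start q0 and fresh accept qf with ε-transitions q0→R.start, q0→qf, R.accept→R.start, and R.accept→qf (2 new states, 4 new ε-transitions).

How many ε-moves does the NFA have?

Per subexpression:
Each of the 7 symbol leaves contributes 0 ε-transitions.
  r ∪ p = 4 ε-transitions
  s ∪ q = 4 ε-transitions
  s·p = 1 ε-transition
  (s·p)* = 5 ε-transitions
  q ∪ (s·p)* = 9 ε-transitions
  (r ∪ p)·(s ∪ q)·(q ∪ (s·p)*) = 19 ε-transitions

19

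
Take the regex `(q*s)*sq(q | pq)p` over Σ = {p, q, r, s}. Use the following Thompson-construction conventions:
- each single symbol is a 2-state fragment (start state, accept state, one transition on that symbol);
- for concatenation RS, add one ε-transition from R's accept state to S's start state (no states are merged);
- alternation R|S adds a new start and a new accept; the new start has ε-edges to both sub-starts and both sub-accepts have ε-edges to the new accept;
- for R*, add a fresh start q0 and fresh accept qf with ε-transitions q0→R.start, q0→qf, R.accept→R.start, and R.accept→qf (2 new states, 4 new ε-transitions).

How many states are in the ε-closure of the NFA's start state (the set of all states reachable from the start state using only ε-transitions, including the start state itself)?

7

Compute the ε-closure size of each fragment's start state recursively; a symbol fragment's start has no outgoing ε-edge, so its closure is just itself (size 1).
  q* → the star's fresh start ε-reaches both the body's start and the fresh accept: |closure| = 2 + 1 = 3
  q*s → |closure| = 3 + 1 = 4 (closure spills across the concat boundary because the left factor accepts ε)
  (q*s)* → new start has ε-edges to the inner start and to the new accept, so |closure| = 2 + 4 = 6
  pq → |closure| equals the left operand's closure size = 1 (its accept is not ε-reachable, so the closure stops there)
  q | pq → |closure| = 1 + 1 + 1 = 3 (the new accept is not ε-reachable since no branch accepts ε)
  (q*s)*sq(q | pq)p → the left operand accepts ε, so the closure extends into the next operand (via the concat ε-link); |closure| = 6 + 1 = 7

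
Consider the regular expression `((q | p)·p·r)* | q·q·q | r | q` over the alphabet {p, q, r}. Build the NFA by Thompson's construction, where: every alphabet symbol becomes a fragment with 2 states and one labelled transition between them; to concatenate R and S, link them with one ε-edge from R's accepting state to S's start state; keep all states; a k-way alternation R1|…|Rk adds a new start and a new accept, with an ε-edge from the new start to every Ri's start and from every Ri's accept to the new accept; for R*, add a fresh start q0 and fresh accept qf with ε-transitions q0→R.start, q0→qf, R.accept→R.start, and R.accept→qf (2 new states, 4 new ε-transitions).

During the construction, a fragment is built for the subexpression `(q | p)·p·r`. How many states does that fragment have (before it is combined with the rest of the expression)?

10

Fragment for `(q | p)·p·r`:
Each of the 4 symbol leaves contributes a 2-state fragment.
  q | p → 6 states
  (q | p)·p·r → 10 states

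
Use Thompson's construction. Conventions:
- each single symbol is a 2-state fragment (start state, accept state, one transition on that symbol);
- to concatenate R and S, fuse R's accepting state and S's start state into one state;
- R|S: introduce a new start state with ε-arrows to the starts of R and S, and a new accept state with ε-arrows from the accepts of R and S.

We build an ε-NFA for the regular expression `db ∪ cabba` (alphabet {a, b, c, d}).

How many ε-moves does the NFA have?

Bottom-up over the parse tree:
Each of the 7 symbol leaves contributes 0 ε-transitions.
  db — 0 ε-transitions
  cabba — 0 ε-transitions
  db ∪ cabba — 4 ε-transitions

4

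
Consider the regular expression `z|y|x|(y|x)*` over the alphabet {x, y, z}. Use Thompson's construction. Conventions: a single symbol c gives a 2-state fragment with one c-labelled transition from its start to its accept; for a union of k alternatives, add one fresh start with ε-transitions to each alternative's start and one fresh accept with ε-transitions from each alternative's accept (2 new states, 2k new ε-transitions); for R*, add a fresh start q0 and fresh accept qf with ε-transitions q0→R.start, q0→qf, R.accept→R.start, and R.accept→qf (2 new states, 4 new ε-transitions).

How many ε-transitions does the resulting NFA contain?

16

Per subexpression:
Each of the 5 symbol leaves contributes 0 ε-transitions.
  y|x — 4 ε-transitions
  (y|x)* — 8 ε-transitions
  z|y|x|(y|x)* — 16 ε-transitions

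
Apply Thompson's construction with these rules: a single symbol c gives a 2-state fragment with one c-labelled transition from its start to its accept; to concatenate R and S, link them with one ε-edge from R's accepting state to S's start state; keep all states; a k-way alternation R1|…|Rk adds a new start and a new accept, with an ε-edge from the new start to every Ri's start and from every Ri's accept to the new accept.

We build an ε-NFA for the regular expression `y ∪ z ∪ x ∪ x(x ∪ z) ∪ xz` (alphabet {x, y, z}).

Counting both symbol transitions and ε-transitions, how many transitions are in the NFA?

By structural recursion:
Each of the 8 symbol leaves contributes 1 transition (1 symbol, 0 ε).
  x ∪ z = 6 transitions (2 symbol, 4 ε)
  x(x ∪ z) = 8 transitions (3 symbol, 5 ε)
  xz = 3 transitions (2 symbol, 1 ε)
  y ∪ z ∪ x ∪ x(x ∪ z) ∪ xz = 24 transitions (8 symbol, 16 ε)

24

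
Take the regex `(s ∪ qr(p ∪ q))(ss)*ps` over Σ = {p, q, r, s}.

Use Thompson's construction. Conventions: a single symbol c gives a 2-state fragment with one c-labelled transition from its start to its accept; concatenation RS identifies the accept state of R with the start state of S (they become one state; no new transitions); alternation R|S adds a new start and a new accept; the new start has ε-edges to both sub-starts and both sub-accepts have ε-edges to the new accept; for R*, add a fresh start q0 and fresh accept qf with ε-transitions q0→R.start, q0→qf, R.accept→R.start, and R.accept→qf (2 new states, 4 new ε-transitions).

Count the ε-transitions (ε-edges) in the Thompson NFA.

12

Recursing over subexpressions:
Each of the 9 symbol leaves contributes 0 ε-transitions.
  p ∪ q → 4 ε-transitions
  qr(p ∪ q) → 4 ε-transitions
  s ∪ qr(p ∪ q) → 8 ε-transitions
  ss → 0 ε-transitions
  (ss)* → 4 ε-transitions
  (s ∪ qr(p ∪ q))(ss)*ps → 12 ε-transitions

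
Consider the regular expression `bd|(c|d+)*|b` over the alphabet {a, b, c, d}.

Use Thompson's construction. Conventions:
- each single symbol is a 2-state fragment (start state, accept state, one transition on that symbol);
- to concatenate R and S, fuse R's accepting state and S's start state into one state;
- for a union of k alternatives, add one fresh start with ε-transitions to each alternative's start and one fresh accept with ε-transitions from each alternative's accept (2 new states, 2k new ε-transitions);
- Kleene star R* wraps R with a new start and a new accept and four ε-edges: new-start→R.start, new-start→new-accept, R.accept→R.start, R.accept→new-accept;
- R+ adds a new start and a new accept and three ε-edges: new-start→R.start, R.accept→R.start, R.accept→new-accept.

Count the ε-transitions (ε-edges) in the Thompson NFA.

17

By structural recursion:
Each of the 5 symbol leaves contributes 0 ε-transitions.
  bd = 0 ε-transitions
  d+ = 3 ε-transitions
  c|d+ = 7 ε-transitions
  (c|d+)* = 11 ε-transitions
  bd|(c|d+)*|b = 17 ε-transitions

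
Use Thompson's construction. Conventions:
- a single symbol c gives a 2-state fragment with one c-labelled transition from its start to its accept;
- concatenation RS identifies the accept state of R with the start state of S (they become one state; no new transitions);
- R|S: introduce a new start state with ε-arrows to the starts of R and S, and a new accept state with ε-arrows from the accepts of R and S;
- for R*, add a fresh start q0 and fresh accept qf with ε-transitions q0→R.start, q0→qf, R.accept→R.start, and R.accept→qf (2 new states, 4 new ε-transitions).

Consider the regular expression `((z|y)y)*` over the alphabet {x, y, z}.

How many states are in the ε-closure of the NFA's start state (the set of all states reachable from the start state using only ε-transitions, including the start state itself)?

Compute the ε-closure size of each fragment's start state recursively; a symbol fragment's start has no outgoing ε-edge, so its closure is just itself (size 1).
  z|y — |ε-closure| = 1 + 1 + 1 = 3 (the new accept is not ε-reachable since no branch accepts ε)
  (z|y)y — same as the first factor's closure: |ε-closure| = 3
  ((z|y)y)* — new start has ε-edges to the inner start and to the new accept, so |ε-closure| = 2 + 3 = 5

5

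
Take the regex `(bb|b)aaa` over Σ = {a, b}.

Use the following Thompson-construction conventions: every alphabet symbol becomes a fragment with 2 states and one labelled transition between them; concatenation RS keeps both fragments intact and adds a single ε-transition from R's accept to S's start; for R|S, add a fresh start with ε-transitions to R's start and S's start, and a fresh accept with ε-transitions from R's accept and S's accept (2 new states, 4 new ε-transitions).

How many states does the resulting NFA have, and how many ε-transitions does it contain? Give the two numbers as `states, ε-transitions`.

14, 8

Bottom-up over the parse tree:
Each of the 6 symbol leaves contributes 2 states and 0 ε-transitions.
  bb = 4 states, 1 ε-transition
  bb|b = 8 states, 5 ε-transitions
  (bb|b)aaa = 14 states, 8 ε-transitions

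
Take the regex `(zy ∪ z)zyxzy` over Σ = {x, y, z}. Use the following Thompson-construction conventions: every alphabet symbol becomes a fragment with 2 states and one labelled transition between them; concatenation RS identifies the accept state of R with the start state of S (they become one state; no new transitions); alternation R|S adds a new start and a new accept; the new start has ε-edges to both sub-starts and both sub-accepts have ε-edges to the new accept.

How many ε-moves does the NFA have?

Recursing over subexpressions:
Each of the 8 symbol leaves contributes 0 ε-transitions.
  zy — 0 ε-transitions
  zy ∪ z — 4 ε-transitions
  (zy ∪ z)zyxzy — 4 ε-transitions

4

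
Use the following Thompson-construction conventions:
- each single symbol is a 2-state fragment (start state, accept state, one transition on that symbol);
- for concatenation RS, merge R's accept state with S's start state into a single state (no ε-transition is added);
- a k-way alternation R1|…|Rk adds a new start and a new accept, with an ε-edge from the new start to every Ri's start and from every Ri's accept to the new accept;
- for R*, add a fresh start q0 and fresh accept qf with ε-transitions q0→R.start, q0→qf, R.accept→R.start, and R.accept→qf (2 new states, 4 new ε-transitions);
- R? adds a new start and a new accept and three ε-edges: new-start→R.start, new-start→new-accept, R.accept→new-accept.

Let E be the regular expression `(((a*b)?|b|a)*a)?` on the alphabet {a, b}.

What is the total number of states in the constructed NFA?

Bottom-up over the parse tree:
Each of the 5 symbol leaves contributes a 2-state fragment.
  a* → 4 states
  a*b → 5 states
  (a*b)? → 7 states
  (a*b)?|b|a → 13 states
  ((a*b)?|b|a)* → 15 states
  ((a*b)?|b|a)*a → 16 states
  (((a*b)?|b|a)*a)? → 18 states

18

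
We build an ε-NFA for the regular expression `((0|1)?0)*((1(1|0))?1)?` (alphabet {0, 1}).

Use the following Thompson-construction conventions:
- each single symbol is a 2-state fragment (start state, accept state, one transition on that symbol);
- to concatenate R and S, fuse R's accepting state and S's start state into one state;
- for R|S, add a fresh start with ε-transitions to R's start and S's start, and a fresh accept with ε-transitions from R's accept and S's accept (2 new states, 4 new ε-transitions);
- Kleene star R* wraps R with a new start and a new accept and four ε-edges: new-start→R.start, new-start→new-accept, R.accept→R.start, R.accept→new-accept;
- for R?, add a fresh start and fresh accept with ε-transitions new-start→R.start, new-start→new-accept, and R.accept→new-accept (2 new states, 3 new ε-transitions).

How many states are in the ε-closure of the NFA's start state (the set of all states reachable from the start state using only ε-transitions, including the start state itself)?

Compute the ε-closure size of each fragment's start state recursively; a symbol fragment's start has no outgoing ε-edge, so its closure is just itself (size 1).
  0|1 — |closure| = 1 + 1 + 1 = 3 (the new accept is not ε-reachable since no branch accepts ε)
  (0|1)? — new start has ε-edges to the inner start and to the new accept, so |closure| = 2 + 3 = 5
  (0|1)?0 — |closure| = 5 + (1−1) = 5 (closure spills across the concat boundary because the left factor accepts ε)
  ((0|1)?0)* — the star's fresh start ε-reaches both the body's start and the fresh accept: |closure| = 2 + 5 = 7
  1|0 — |closure| = 1 + 1 + 1 = 3 (the new accept is not ε-reachable since no branch accepts ε)
  1(1|0) — |closure| equals the left operand's closure size = 1 (its accept is not ε-reachable, so the closure stops there)
  (1(1|0))? — |closure| = 1 (new start) + 1 (body) + 1 (new accept, via ε) = 3
  (1(1|0))?1 — the left operand accepts ε, so the closure extends into the next operand (the shared merged state is already counted); |closure| = 3 + (1−1) = 3
  ((1(1|0))?1)? — |closure| = 1 (new start) + 3 (body) + 1 (new accept, via ε) = 5
  ((0|1)?0)*((1(1|0))?1)? — the left operand accepts ε, so the closure extends into the next operand (the shared merged state is already counted); |closure| = 7 + (5−1) = 11

11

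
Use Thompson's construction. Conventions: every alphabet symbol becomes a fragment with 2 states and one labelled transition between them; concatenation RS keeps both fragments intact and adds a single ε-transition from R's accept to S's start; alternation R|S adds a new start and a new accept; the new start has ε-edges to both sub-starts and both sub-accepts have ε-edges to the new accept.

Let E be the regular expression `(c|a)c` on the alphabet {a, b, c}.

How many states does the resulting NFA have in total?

Bottom-up over the parse tree:
Each of the 3 symbol leaves contributes a 2-state fragment.
  c|a — 6 states
  (c|a)c — 8 states

8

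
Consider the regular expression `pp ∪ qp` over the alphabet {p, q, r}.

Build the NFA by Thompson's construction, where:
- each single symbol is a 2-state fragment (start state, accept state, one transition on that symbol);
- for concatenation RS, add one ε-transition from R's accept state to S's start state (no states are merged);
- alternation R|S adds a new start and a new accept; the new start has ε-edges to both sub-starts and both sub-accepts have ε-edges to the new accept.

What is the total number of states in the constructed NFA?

Recursing over subexpressions:
Each of the 4 symbol leaves contributes a 2-state fragment.
  pp : 4 states
  qp : 4 states
  pp ∪ qp : 10 states

10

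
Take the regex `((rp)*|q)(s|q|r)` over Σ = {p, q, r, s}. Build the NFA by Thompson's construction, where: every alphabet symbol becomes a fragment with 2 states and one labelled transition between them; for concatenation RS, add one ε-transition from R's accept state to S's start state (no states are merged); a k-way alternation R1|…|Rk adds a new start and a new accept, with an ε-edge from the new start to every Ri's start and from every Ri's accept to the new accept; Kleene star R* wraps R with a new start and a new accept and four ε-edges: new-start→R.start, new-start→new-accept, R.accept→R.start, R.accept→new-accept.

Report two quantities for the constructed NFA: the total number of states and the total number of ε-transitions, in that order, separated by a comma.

18, 16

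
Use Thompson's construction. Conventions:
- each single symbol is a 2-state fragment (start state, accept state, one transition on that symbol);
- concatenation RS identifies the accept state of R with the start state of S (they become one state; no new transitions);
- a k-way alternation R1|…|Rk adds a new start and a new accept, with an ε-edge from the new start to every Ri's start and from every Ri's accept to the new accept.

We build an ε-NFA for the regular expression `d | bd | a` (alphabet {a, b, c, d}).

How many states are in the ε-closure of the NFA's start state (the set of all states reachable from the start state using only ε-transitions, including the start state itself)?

Work bottom-up. For each fragment F, track |ε-closure(F.start)| and whether F's accept lies in that closure (i.e. whether F accepts ε). A single-symbol fragment has closure size 1 and does not accept ε.
  bd — |ε-closure| equals the left operand's closure size = 1 (its accept is not ε-reachable, so the closure stops there)
  d | bd | a — |ε-closure| = 1 + 1 + 1 + 1 = 4 (the new accept is not ε-reachable since no branch accepts ε)

4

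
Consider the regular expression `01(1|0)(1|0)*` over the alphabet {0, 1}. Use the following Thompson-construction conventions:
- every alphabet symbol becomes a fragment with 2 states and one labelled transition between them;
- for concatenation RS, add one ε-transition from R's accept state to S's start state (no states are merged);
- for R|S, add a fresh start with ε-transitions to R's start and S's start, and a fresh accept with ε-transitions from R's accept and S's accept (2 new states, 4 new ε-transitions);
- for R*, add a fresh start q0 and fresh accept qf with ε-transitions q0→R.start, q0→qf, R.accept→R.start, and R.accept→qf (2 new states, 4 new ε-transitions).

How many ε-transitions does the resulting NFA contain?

Per subexpression:
Each of the 6 symbol leaves contributes 0 ε-transitions.
  1|0 : 4 ε-transitions
  1|0 : 4 ε-transitions
  (1|0)* : 8 ε-transitions
  01(1|0)(1|0)* : 15 ε-transitions

15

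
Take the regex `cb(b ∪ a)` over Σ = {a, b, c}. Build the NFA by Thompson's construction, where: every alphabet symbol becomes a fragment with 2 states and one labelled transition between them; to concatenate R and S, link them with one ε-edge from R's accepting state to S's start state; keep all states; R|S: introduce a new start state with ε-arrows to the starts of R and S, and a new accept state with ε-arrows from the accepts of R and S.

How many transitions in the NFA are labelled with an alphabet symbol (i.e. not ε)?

Building bottom-up:
Each of the 4 symbol leaves contributes exactly 1 symbol transition.
  b ∪ a : 2 symbol transitions
  cb(b ∪ a) : 4 symbol transitions

4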